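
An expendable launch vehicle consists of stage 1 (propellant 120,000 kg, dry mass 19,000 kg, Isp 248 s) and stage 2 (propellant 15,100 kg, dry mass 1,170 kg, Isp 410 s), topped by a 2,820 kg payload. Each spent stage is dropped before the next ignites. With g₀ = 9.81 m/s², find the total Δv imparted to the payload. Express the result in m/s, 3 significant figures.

Δv ≈ 9760 m/s

Ignition mass of stage 1 = 120,000+19,000 + 15,100+1,170 + 2,820 = 158,090 kg.
Stage 1: m₀ = 158,090 kg, m_f = 158,090 − 120,000 = 38,090 kg; Δv = 248×9.81×ln(4.15) = 2432.9×1.4232 ≈ 3463 m/s.
Stage 2: m₀ = 19,090 kg, m_f = 19,090 − 15,100 = 3,990 kg; Δv = 410×9.81×ln(4.784) = 4022.1×1.5654 ≈ 6296 m/s.
Total Δv = 3463 + 6296 = 9759 m/s.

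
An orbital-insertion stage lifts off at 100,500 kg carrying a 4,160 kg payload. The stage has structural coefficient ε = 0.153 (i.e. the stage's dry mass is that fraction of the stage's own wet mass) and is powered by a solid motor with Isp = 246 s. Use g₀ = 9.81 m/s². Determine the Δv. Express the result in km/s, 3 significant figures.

Stage wet mass = m₀ − payload = 100,500 − 4,160 = 96,340 kg.
Stage dry mass = ε × stage wet mass = 0.153 × 96,340 = 14,740 kg.
Burnout mass m_f = stage dry + payload = 14,740 + 4,160 = 18,900 kg.
v_e = Isp · g₀ = 246 × 9.81 = 2413.3 m/s.
Δv = v_e · ln(100,500/18,900) = 2413.3 × ln(5.317) = 2413.3 × 1.6710 ≈ 4033 m/s.

Δv ≈ 4.03 km/s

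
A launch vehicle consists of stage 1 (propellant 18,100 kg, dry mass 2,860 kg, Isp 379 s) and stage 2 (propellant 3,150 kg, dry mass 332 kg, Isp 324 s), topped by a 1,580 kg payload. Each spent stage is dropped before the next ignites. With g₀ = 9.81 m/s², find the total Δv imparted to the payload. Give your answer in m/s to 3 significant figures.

Δv ≈ 7520 m/s

Ignition mass of stage 1 = 18,100+2,860 + 3,150+332 + 1,580 = 26,022 kg.
Stage 1: m₀ = 26,022 kg, m_f = 26,022 − 18,100 = 7,922 kg; Δv = 379×9.81×ln(3.285) = 3718.0×1.1893 ≈ 4422 m/s.
Stage 2: m₀ = 5,062 kg, m_f = 5,062 − 3,150 = 1,912 kg; Δv = 324×9.81×ln(2.647) = 3178.4×0.9736 ≈ 3095 m/s.
Total Δv = 4422 + 3095 = 7517 m/s.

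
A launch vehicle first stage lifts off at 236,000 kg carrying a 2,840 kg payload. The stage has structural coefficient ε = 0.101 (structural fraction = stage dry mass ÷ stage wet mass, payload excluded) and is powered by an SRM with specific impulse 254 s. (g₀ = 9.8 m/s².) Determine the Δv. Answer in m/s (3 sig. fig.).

Δv ≈ 5450 m/s

Stage wet mass = m₀ − payload = 236,000 − 2,840 = 233,160 kg.
Stage dry mass = ε × stage wet mass = 0.101 × 233,160 = 23,549.2 kg.
Burnout mass m_f = stage dry + payload = 23,549.2 + 2,840 = 26,389.2 kg.
v_e = Isp · g₀ = 254 × 9.8 = 2489.2 m/s.
Δv = v_e · ln(236,000/26,389.2) = 2489.2 × ln(8.943) = 2489.2 × 2.1909 ≈ 5454 m/s.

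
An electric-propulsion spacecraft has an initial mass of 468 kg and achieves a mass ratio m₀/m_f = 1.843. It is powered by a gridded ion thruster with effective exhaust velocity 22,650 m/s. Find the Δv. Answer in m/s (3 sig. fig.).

Δv ≈ 13800 m/s

Δv = v_e · ln(1.843) = 22650.0 × 0.6114 ≈ 13848.1 m/s.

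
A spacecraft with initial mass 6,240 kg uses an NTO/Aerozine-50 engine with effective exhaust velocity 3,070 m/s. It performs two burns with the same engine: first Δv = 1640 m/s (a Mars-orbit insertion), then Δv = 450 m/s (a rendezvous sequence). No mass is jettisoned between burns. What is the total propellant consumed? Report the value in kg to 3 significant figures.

After the first burn: m = 6240 × exp(−1640/3070.0) = 6240 × 0.58614 = 3,657.51 kg.
After the second burn: m = 3,657.51 × exp(−450/3070.0) = 3,657.51 × 0.86366 = 3,158.85 kg.
Total propellant = m₀ − m_final = 6240 − 3,158.85 = 3,081.15 kg.

total propellant consumed ≈ 3080 kg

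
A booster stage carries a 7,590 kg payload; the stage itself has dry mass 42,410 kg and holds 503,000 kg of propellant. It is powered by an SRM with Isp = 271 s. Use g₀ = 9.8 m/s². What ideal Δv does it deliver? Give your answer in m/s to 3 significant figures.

Δv ≈ 6380 m/s

v_e = Isp · g₀ = 271 × 9.8 = 2655.8 m/s.
m₀ = payload + dry + propellant = 7,590 + 42,410 + 503,000 = 553,000 kg.
m_f = payload + dry = 7,590 + 42,410 = 50,000 kg.
By the Tsiolkovsky rocket equation, Δv = v_e · ln(m₀/m_f) = 2655.8 × ln(11.06) = 2655.8 × 2.4033 ≈ 6382.8 m/s.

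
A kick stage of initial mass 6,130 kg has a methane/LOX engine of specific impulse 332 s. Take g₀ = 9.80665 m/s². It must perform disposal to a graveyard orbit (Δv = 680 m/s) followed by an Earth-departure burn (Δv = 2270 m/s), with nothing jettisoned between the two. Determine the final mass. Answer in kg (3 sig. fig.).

v_e = Isp · g₀ = 332 × 9.80665 = 3255.8 m/s.
After the first burn: m = 6130 × exp(−680/3255.8) = 6130 × 0.81151 = 4,974.56 kg.
After the second burn: m = 4,974.56 × exp(−2270/3255.8) = 4,974.56 × 0.49797 = 2,477.18 kg.

final mass ≈ 2480 kg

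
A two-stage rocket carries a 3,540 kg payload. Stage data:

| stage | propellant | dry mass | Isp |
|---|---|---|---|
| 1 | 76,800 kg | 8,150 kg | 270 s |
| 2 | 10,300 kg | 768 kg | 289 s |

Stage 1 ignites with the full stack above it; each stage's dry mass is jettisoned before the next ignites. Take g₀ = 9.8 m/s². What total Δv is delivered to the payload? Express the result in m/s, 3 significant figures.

Ignition mass of stage 1 = 76,800+8,150 + 10,300+768 + 3,540 = 99,558 kg.
Stage 1: m₀ = 99,558 kg, m_f = 99,558 − 76,800 = 22,758 kg; Δv = 270×9.8×ln(4.375) = 2646.0×1.4758 ≈ 3905 m/s.
Stage 2: m₀ = 14,608 kg, m_f = 14,608 − 10,300 = 4,308 kg; Δv = 289×9.8×ln(3.391) = 2832.2×1.2211 ≈ 3458 m/s.
Total Δv = 3905 + 3458 = 7363 m/s.

Δv ≈ 7360 m/s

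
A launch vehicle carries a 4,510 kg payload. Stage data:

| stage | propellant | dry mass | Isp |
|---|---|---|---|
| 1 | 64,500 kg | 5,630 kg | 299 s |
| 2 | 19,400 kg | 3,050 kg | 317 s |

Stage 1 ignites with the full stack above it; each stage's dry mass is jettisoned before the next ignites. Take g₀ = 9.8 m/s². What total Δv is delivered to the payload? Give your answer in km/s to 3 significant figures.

Δv ≈ 7.15 km/s

Ignition mass of stage 1 = 64,500+5,630 + 19,400+3,050 + 4,510 = 97,090 kg.
Stage 1: m₀ = 97,090 kg, m_f = 97,090 − 64,500 = 32,590 kg; Δv = 299×9.8×ln(2.979) = 2930.2×1.0916 ≈ 3199 m/s.
Stage 2: m₀ = 26,960 kg, m_f = 26,960 − 19,400 = 7,560 kg; Δv = 317×9.8×ln(3.566) = 3106.6×1.2715 ≈ 3950 m/s.
Total Δv = 3199 + 3950 = 7149 m/s.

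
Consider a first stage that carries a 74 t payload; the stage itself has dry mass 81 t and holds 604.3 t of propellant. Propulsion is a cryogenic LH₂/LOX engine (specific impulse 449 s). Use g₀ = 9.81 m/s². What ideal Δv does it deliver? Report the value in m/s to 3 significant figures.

v_e = Isp · g₀ = 449 × 9.81 = 4404.7 m/s.
m₀ = payload + dry + propellant = 74 + 81 + 604.3 = 759.3 t.
m_f = payload + dry = 74 + 81 = 155 t.
Rocket equation: Δv = v_e · ln(m₀/m_f) = 4404.7 × ln(4.899) = 4404.7 × 1.5890 ≈ 6998.9 m/s.

Δv ≈ 7000 m/s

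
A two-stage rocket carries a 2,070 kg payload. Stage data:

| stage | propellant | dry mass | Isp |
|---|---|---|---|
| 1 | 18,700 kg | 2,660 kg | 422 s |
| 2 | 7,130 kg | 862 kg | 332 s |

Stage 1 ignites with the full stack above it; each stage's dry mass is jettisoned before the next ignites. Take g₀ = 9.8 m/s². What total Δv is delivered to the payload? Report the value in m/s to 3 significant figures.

Ignition mass of stage 1 = 18,700+2,660 + 7,130+862 + 2,070 = 31,422 kg.
Stage 1: m₀ = 31,422 kg, m_f = 31,422 − 18,700 = 12,722 kg; Δv = 422×9.8×ln(2.47) = 4135.6×0.9042 ≈ 3739 m/s.
Stage 2: m₀ = 10,062 kg, m_f = 10,062 − 7,130 = 2,932 kg; Δv = 332×9.8×ln(3.432) = 3253.6×1.2331 ≈ 4012 m/s.
Total Δv = 3739 + 4012 = 7751 m/s.

Δv ≈ 7750 m/s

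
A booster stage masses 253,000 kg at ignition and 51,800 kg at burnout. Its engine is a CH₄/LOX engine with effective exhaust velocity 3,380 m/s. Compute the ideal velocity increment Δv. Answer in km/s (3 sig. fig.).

From the ideal rocket equation, Δv = v_e · ln(m₀/m_f) = 3380.0 × ln(4.884) = 3380.0 × 1.5860 ≈ 5360.7 m/s.

Δv ≈ 5.36 km/s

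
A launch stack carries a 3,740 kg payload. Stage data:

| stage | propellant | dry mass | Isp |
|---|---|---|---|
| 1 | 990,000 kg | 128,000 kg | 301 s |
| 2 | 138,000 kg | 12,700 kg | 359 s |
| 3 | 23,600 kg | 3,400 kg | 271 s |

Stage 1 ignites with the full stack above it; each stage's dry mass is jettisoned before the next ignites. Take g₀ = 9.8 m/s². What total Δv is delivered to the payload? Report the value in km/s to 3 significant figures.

Δv ≈ 13.1 km/s

Ignition mass of stage 1 = 990,000+128,000 + 138,000+12,700 + 23,600+3,400 + 3,740 = 1,299,440 kg.
Stage 1: m₀ = 1,299,440 kg, m_f = 1,299,440 − 990,000 = 309,440 kg; Δv = 301×9.8×ln(4.199) = 2949.8×1.4349 ≈ 4233 m/s.
Stage 2: m₀ = 181,440 kg, m_f = 181,440 − 138,000 = 43,440 kg; Δv = 359×9.8×ln(4.177) = 3518.2×1.4295 ≈ 5029 m/s.
Stage 3: m₀ = 30,740 kg, m_f = 30,740 − 23,600 = 7,140 kg; Δv = 271×9.8×ln(4.305) = 2655.8×1.4599 ≈ 3877 m/s.
Total Δv = 4233 + 5029 + 3877 = 13139 m/s.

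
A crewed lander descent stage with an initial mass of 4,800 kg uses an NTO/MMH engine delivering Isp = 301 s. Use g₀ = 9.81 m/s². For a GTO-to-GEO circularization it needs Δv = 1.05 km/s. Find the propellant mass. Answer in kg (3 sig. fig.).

propellant mass ≈ 1440 kg

v_e = Isp · g₀ = 301 × 9.81 = 2952.8 m/s.
From the ideal rocket equation, m₀/m_f = exp(Δv / v_e) = exp(1050 / 2952.8) = exp(0.3556) = 1.4270.
m_f = 4,800 / 1.4270 = 3,363.7 kg, so propellant = m₀ − m_f = 4,800 − 3,363.7 = 1,436.3 kg.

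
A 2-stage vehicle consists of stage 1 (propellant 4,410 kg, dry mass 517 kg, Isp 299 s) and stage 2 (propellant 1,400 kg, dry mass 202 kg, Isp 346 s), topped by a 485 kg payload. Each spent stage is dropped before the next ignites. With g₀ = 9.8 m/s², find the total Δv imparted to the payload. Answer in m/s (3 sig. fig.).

Δv ≈ 6670 m/s

Ignition mass of stage 1 = 4,410+517 + 1,400+202 + 485 = 7,014 kg.
Stage 1: m₀ = 7,014 kg, m_f = 7,014 − 4,410 = 2,604 kg; Δv = 299×9.8×ln(2.694) = 2930.2×0.9909 ≈ 2903 m/s.
Stage 2: m₀ = 2,087 kg, m_f = 2,087 − 1,400 = 687 kg; Δv = 346×9.8×ln(3.038) = 3390.8×1.1111 ≈ 3768 m/s.
Total Δv = 2903 + 3768 = 6671 m/s.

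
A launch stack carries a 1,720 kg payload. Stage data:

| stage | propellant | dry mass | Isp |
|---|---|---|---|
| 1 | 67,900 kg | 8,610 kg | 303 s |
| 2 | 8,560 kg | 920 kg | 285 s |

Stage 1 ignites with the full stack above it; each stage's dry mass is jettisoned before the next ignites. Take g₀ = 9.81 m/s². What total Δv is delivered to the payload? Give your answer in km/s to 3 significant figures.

Ignition mass of stage 1 = 67,900+8,610 + 8,560+920 + 1,720 = 87,710 kg.
Stage 1: m₀ = 87,710 kg, m_f = 87,710 − 67,900 = 19,810 kg; Δv = 303×9.81×ln(4.428) = 2972.4×1.4878 ≈ 4423 m/s.
Stage 2: m₀ = 11,200 kg, m_f = 11,200 − 8,560 = 2,640 kg; Δv = 285×9.81×ln(4.242) = 2795.9×1.4451 ≈ 4040 m/s.
Total Δv = 4423 + 4040 = 8463 m/s.

Δv ≈ 8.46 km/s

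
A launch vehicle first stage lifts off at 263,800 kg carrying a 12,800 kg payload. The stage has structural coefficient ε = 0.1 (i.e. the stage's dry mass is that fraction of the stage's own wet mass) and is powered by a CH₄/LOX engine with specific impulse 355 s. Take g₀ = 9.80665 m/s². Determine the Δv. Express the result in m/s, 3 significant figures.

Δv ≈ 6750 m/s

Stage wet mass = m₀ − payload = 263,800 − 12,800 = 251,000 kg.
Stage dry mass = ε × stage wet mass = 0.1 × 251,000 = 25,100 kg.
Burnout mass m_f = stage dry + payload = 25,100 + 12,800 = 37,900 kg.
v_e = Isp · g₀ = 355 × 9.80665 = 3481.4 m/s.
Δv = v_e · ln(263,800/37,900) = 3481.4 × ln(6.96) = 3481.4 × 1.9402 ≈ 6755 m/s.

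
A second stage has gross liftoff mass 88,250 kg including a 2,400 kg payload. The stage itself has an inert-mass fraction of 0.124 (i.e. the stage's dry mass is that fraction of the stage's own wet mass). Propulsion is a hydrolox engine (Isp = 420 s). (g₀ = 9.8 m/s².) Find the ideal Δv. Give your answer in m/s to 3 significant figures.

Stage wet mass = m₀ − payload = 88,250 − 2,400 = 85,850 kg.
Stage dry mass = ε × stage wet mass = 0.124 × 85,850 = 10,645.4 kg.
Burnout mass m_f = stage dry + payload = 10,645.4 + 2,400 = 13,045.4 kg.
v_e = Isp · g₀ = 420 × 9.8 = 4116.0 m/s.
Rocket equation: Δv = v_e · ln(88,250/13,045.4) = 4116.0 × ln(6.765) = 4116.0 × 1.9117 ≈ 7869 m/s.

Δv ≈ 7870 m/s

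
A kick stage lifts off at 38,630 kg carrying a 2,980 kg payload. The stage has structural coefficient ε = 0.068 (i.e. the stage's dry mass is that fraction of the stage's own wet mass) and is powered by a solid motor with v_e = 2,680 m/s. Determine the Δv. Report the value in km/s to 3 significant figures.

Stage wet mass = m₀ − payload = 38,630 − 2,980 = 35,650 kg.
Stage dry mass = ε × stage wet mass = 0.068 × 35,650 = 2,424.2 kg.
Burnout mass m_f = stage dry + payload = 2,424.2 + 2,980 = 5,404.2 kg.
Using Δv = v_e ln(m₀/m_f): Δv = v_e · ln(38,630/5,404.2) = 2680.0 × ln(7.148) = 2680.0 × 1.9669 ≈ 5271 m/s.

Δv ≈ 5.27 km/s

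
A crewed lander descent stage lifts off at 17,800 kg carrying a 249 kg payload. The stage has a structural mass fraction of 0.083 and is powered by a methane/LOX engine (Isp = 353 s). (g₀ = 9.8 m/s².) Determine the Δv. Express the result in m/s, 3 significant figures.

Δv ≈ 8110 m/s

Stage wet mass = m₀ − payload = 17,800 − 249 = 17,551 kg.
Stage dry mass = ε × stage wet mass = 0.083 × 17,551 = 1,456.73 kg.
Burnout mass m_f = stage dry + payload = 1,456.73 + 249 = 1,705.73 kg.
v_e = Isp · g₀ = 353 × 9.8 = 3459.4 m/s.
Δv = v_e · ln(17,800/1,705.73) = 3459.4 × ln(10.44) = 3459.4 × 2.3452 ≈ 8113 m/s.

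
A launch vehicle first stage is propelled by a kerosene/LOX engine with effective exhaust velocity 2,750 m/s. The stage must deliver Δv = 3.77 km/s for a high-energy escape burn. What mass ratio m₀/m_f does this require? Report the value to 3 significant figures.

Using Δv = v_e ln(m₀/m_f): m₀/m_f = exp(Δv / v_e) = exp(3770 / 2750.0) = exp(1.3709) = 3.9389.

mass ratio ≈ 3.94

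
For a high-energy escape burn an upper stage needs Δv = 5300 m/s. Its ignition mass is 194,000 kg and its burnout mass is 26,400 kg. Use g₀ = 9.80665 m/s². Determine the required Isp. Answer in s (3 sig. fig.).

ln(m₀/m_f) = ln(194000/26400) = ln(7.348) = 1.9945.
By the Tsiolkovsky rocket equation, v_e = Δv / ln(m₀/m_f) = 5300 / 1.9945 = 2657.3 m/s.
Isp = v_e / g₀ = 2657.3 / 9.80665 = 271.0 s.

Isp ≈ 271 s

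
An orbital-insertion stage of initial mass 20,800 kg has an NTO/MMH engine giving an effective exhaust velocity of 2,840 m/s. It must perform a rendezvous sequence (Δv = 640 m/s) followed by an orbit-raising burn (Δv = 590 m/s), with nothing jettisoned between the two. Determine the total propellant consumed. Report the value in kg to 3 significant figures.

After the first burn: m = 20800 × exp(−640/2840.0) = 20800 × 0.79824 = 16,603.4 kg.
After the second burn: m = 16,603.4 × exp(−590/2840.0) = 16,603.4 × 0.81241 = 13,488.8 kg.
Total propellant = m₀ − m_final = 20800 − 13,488.8 = 7,311.2 kg.

total propellant consumed ≈ 7310 kg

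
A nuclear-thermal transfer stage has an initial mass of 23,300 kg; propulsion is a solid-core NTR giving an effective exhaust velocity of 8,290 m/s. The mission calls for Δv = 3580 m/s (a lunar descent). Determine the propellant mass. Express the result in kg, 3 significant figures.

propellant mass ≈ 8170 kg

m₀/m_f = exp(Δv / v_e) = exp(3580 / 8290.0) = exp(0.4318) = 1.5401.
m_f = 23,300 / 1.5401 = 15,128.9 kg, so propellant = m₀ − m_f = 23,300 − 15,128.9 = 8,171.1 kg.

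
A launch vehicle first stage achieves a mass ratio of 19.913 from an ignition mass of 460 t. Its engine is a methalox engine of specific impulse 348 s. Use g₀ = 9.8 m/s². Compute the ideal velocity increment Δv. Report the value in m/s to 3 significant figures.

v_e = Isp · g₀ = 348 × 9.8 = 3410.4 m/s.
Δv = v_e · ln(19.913) = 3410.4 × 2.9914 ≈ 10201.8 m/s.

Δv ≈ 10200 m/s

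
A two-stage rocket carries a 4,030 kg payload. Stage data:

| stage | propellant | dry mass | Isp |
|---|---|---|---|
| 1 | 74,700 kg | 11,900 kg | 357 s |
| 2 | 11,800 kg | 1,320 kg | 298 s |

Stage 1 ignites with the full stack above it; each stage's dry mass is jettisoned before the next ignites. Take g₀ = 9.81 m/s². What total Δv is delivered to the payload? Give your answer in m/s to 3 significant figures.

Ignition mass of stage 1 = 74,700+11,900 + 11,800+1,320 + 4,030 = 103,750 kg.
Stage 1: m₀ = 103,750 kg, m_f = 103,750 − 74,700 = 29,050 kg; Δv = 357×9.81×ln(3.571) = 3502.2×1.2730 ≈ 4458 m/s.
Stage 2: m₀ = 17,150 kg, m_f = 17,150 − 11,800 = 5,350 kg; Δv = 298×9.81×ln(3.206) = 2923.4×1.1649 ≈ 3405 m/s.
Total Δv = 4458 + 3405 = 7863 m/s.

Δv ≈ 7860 m/s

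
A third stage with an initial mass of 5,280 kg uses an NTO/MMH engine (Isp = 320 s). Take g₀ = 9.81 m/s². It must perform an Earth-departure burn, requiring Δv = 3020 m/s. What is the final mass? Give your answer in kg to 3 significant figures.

final mass ≈ 2020 kg

v_e = Isp · g₀ = 320 × 9.81 = 3139.2 m/s.
Using Δv = v_e ln(m₀/m_f): m₀/m_f = exp(Δv / v_e) = exp(3020 / 3139.2) = exp(0.9620) = 2.6170.
m_f = m₀ / 2.6170 = 5,280 / 2.6170 = 2,017.58 kg.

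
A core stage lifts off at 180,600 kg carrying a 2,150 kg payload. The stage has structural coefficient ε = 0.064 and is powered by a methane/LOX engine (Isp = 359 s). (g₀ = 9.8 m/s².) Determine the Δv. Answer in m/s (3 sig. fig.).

Stage wet mass = m₀ − payload = 180,600 − 2,150 = 178,450 kg.
Stage dry mass = ε × stage wet mass = 0.064 × 178,450 = 11,420.8 kg.
Burnout mass m_f = stage dry + payload = 11,420.8 + 2,150 = 13,570.8 kg.
v_e = Isp · g₀ = 359 × 9.8 = 3518.2 m/s.
From the ideal rocket equation, Δv = v_e · ln(180,600/13,570.8) = 3518.2 × ln(13.31) = 3518.2 × 2.5884 ≈ 9106 m/s.

Δv ≈ 9110 m/s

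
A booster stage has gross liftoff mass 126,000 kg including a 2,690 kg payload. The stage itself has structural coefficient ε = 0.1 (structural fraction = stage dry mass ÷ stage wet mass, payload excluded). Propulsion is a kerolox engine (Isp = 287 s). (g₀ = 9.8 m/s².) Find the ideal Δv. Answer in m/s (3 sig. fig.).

Δv ≈ 5980 m/s

Stage wet mass = m₀ − payload = 126,000 − 2,690 = 123,310 kg.
Stage dry mass = ε × stage wet mass = 0.1 × 123,310 = 12,331 kg.
Burnout mass m_f = stage dry + payload = 12,331 + 2,690 = 15,021 kg.
v_e = Isp · g₀ = 287 × 9.8 = 2812.6 m/s.
Using Δv = v_e ln(m₀/m_f): Δv = v_e · ln(126,000/15,021) = 2812.6 × ln(8.388) = 2812.6 × 2.1268 ≈ 5982 m/s.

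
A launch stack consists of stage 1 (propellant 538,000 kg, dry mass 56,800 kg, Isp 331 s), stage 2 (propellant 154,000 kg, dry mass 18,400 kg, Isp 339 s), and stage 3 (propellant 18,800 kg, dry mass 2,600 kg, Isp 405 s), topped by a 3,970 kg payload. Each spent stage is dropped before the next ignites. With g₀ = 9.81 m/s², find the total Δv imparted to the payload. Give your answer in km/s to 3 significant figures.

Ignition mass of stage 1 = 538,000+56,800 + 154,000+18,400 + 18,800+2,600 + 3,970 = 792,570 kg.
Stage 1: m₀ = 792,570 kg, m_f = 792,570 − 538,000 = 254,570 kg; Δv = 331×9.81×ln(3.113) = 3247.1×1.1357 ≈ 3688 m/s.
Stage 2: m₀ = 197,770 kg, m_f = 197,770 − 154,000 = 43,770 kg; Δv = 339×9.81×ln(4.518) = 3325.6×1.5082 ≈ 5016 m/s.
Stage 3: m₀ = 25,370 kg, m_f = 25,370 − 18,800 = 6,570 kg; Δv = 405×9.81×ln(3.861) = 3973.1×1.3511 ≈ 5368 m/s.
Total Δv = 3688 + 5016 + 5368 = 14072 m/s.

Δv ≈ 14.1 km/s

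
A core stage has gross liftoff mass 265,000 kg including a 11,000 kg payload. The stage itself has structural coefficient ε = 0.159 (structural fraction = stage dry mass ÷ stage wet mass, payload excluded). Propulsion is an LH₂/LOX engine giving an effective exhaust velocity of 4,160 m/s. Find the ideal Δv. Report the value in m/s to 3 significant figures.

Δv ≈ 6820 m/s

Stage wet mass = m₀ − payload = 265,000 − 11,000 = 254,000 kg.
Stage dry mass = ε × stage wet mass = 0.159 × 254,000 = 40,386 kg.
Burnout mass m_f = stage dry + payload = 40,386 + 11,000 = 51,386 kg.
Δv = v_e · ln(265,000/51,386) = 4160.0 × ln(5.157) = 4160.0 × 1.6404 ≈ 6824 m/s.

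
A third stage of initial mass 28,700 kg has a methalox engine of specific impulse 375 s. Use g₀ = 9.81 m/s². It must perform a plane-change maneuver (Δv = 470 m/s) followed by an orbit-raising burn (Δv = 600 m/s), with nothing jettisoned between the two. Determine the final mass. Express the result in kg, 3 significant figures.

v_e = Isp · g₀ = 375 × 9.81 = 3678.8 m/s.
After the first burn: m = 28700 × exp(−470/3678.8) = 28700 × 0.88006 = 25,257.7 kg.
After the second burn: m = 25,257.7 × exp(−600/3678.8) = 25,257.7 × 0.84951 = 21,456.7 kg.

final mass ≈ 21500 kg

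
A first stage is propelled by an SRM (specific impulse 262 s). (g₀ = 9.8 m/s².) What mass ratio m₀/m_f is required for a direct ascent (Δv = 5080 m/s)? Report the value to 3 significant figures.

v_e = Isp · g₀ = 262 × 9.8 = 2567.6 m/s.
m₀/m_f = exp(Δv / v_e) = exp(5080 / 2567.6) = exp(1.9785) = 7.2319.

mass ratio ≈ 7.23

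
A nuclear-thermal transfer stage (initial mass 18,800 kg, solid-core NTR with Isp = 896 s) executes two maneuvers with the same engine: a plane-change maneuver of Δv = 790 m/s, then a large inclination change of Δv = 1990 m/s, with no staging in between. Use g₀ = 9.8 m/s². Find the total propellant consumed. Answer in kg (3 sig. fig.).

total propellant consumed ≈ 5100 kg

v_e = Isp · g₀ = 896 × 9.8 = 8780.8 m/s.
After the first burn: m = 18800 × exp(−790/8780.8) = 18800 × 0.91396 = 17,182.4 kg.
After the second burn: m = 17,182.4 × exp(−1990/8780.8) = 17,182.4 × 0.79722 = 13,698.2 kg.
Total propellant = m₀ − m_final = 18800 − 13,698.2 = 5,101.8 kg.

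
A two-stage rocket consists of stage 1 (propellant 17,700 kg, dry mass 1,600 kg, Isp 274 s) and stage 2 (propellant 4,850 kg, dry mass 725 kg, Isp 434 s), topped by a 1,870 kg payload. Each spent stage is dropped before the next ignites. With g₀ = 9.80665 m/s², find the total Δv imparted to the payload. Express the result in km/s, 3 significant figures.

Δv ≈ 7.40 km/s

Ignition mass of stage 1 = 17,700+1,600 + 4,850+725 + 1,870 = 26,745 kg.
Stage 1: m₀ = 26,745 kg, m_f = 26,745 − 17,700 = 9,045 kg; Δv = 274×9.80665×ln(2.957) = 2687.0×1.0841 ≈ 2913 m/s.
Stage 2: m₀ = 7,445 kg, m_f = 7,445 − 4,850 = 2,595 kg; Δv = 434×9.80665×ln(2.869) = 4256.1×1.0540 ≈ 4486 m/s.
Total Δv = 2913 + 4486 = 7399 m/s.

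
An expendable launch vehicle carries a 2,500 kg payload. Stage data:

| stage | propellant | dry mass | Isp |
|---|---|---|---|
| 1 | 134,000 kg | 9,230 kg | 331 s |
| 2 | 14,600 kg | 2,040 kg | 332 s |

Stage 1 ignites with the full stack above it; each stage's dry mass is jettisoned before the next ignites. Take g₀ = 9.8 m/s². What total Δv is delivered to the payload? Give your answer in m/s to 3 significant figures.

Ignition mass of stage 1 = 134,000+9,230 + 14,600+2,040 + 2,500 = 162,370 kg.
Stage 1: m₀ = 162,370 kg, m_f = 162,370 − 134,000 = 28,370 kg; Δv = 331×9.8×ln(5.723) = 3243.8×1.7445 ≈ 5659 m/s.
Stage 2: m₀ = 19,140 kg, m_f = 19,140 − 14,600 = 4,540 kg; Δv = 332×9.8×ln(4.216) = 3253.6×1.4389 ≈ 4681 m/s.
Total Δv = 5659 + 4681 = 10340 m/s.

Δv ≈ 10300 m/s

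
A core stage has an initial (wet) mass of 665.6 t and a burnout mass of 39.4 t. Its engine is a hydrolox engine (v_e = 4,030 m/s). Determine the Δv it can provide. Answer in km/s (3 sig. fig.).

Rocket equation: Δv = v_e · ln(m₀/m_f) = 4030.0 × ln(16.89) = 4030.0 × 2.8269 ≈ 11392.5 m/s.

Δv ≈ 11.4 km/s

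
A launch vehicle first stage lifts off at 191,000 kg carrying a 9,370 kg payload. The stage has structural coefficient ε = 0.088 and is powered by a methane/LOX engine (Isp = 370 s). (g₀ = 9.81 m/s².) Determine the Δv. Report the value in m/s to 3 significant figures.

Stage wet mass = m₀ − payload = 191,000 − 9,370 = 181,630 kg.
Stage dry mass = ε × stage wet mass = 0.088 × 181,630 = 15,983.4 kg.
Burnout mass m_f = stage dry + payload = 15,983.4 + 9,370 = 25,353.4 kg.
v_e = Isp · g₀ = 370 × 9.81 = 3629.7 m/s.
Rocket equation: Δv = v_e · ln(191,000/25,353.4) = 3629.7 × ln(7.534) = 3629.7 × 2.0194 ≈ 7330 m/s.

Δv ≈ 7330 m/s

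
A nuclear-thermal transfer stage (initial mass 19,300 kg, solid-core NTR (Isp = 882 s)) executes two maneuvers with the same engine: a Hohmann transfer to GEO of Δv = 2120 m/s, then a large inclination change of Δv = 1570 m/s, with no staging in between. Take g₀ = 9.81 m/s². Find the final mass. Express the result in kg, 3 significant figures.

final mass ≈ 12600 kg

v_e = Isp · g₀ = 882 × 9.81 = 8652.4 m/s.
After the first burn: m = 19300 × exp(−2120/8652.4) = 19300 × 0.78269 = 15,105.9 kg.
After the second burn: m = 15,105.9 × exp(−1570/8652.4) = 15,105.9 × 0.83406 = 12,599.2 kg.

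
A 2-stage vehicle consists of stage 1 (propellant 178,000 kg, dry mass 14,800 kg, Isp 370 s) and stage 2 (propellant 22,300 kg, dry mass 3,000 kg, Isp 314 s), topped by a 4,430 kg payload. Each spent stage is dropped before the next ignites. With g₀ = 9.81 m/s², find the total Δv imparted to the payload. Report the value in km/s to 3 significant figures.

Ignition mass of stage 1 = 178,000+14,800 + 22,300+3,000 + 4,430 = 222,530 kg.
Stage 1: m₀ = 222,530 kg, m_f = 222,530 − 178,000 = 44,530 kg; Δv = 370×9.81×ln(4.997) = 3629.7×1.6089 ≈ 5840 m/s.
Stage 2: m₀ = 29,730 kg, m_f = 29,730 − 22,300 = 7,430 kg; Δv = 314×9.81×ln(4.001) = 3080.3×1.3866 ≈ 4271 m/s.
Total Δv = 5840 + 4271 = 10111 m/s.

Δv ≈ 10.1 km/s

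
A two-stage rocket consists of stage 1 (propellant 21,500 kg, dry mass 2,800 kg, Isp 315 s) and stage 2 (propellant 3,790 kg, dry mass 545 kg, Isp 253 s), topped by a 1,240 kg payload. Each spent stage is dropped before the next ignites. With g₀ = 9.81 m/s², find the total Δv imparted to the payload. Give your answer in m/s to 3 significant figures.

Δv ≈ 6760 m/s

Ignition mass of stage 1 = 21,500+2,800 + 3,790+545 + 1,240 = 29,875 kg.
Stage 1: m₀ = 29,875 kg, m_f = 29,875 − 21,500 = 8,375 kg; Δv = 315×9.81×ln(3.567) = 3090.2×1.2718 ≈ 3930 m/s.
Stage 2: m₀ = 5,575 kg, m_f = 5,575 − 3,790 = 1,785 kg; Δv = 253×9.81×ln(3.123) = 2481.9×1.1389 ≈ 2827 m/s.
Total Δv = 3930 + 2827 = 6757 m/s.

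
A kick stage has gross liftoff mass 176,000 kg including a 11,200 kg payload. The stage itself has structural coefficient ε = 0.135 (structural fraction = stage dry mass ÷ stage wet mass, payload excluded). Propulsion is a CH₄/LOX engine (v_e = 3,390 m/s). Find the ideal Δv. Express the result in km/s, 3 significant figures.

Δv ≈ 5.63 km/s

Stage wet mass = m₀ − payload = 176,000 − 11,200 = 164,800 kg.
Stage dry mass = ε × stage wet mass = 0.135 × 164,800 = 22,248 kg.
Burnout mass m_f = stage dry + payload = 22,248 + 11,200 = 33,448 kg.
Δv = v_e · ln(176,000/33,448) = 3390.0 × ln(5.262) = 3390.0 × 1.6605 ≈ 5629 m/s.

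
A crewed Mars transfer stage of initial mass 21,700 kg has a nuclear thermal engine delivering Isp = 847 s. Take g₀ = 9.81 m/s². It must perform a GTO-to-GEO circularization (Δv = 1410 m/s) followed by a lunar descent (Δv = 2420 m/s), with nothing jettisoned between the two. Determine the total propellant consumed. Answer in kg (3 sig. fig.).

v_e = Isp · g₀ = 847 × 9.81 = 8309.1 m/s.
After the first burn: m = 21700 × exp(−1410/8309.1) = 21700 × 0.84392 = 18,313.1 kg.
After the second burn: m = 18,313.1 × exp(−2420/8309.1) = 18,313.1 × 0.74733 = 13,685.9 kg.
Total propellant = m₀ − m_final = 21700 − 13,685.9 = 8,014.1 kg.

total propellant consumed ≈ 8010 kg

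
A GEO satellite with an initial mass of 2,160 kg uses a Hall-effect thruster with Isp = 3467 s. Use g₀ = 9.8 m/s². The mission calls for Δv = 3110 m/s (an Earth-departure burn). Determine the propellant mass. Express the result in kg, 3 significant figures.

propellant mass ≈ 189 kg

v_e = Isp · g₀ = 3467 × 9.8 = 33976.6 m/s.
By the Tsiolkovsky rocket equation, m₀/m_f = exp(Δv / v_e) = exp(3110 / 33976.6) = exp(0.0915) = 1.0959.
m_f = 2,160 / 1.0959 = 1,970.98 kg, so propellant = m₀ − m_f = 2,160 − 1,970.98 = 189.02 kg.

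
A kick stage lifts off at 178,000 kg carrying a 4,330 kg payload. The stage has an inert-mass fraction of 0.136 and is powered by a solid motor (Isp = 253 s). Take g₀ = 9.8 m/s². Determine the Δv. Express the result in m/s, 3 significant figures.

Stage wet mass = m₀ − payload = 178,000 − 4,330 = 173,670 kg.
Stage dry mass = ε × stage wet mass = 0.136 × 173,670 = 23,619.1 kg.
Burnout mass m_f = stage dry + payload = 23,619.1 + 4,330 = 27,949.1 kg.
v_e = Isp · g₀ = 253 × 9.8 = 2479.4 m/s.
Δv = v_e · ln(178,000/27,949.1) = 2479.4 × ln(6.369) = 2479.4 × 1.8514 ≈ 4590 m/s.

Δv ≈ 4590 m/s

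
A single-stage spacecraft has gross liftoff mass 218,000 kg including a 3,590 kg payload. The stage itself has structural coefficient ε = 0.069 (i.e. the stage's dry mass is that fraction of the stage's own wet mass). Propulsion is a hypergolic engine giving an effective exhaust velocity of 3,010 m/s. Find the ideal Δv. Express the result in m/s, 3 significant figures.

Δv ≈ 7440 m/s

Stage wet mass = m₀ − payload = 218,000 − 3,590 = 214,410 kg.
Stage dry mass = ε × stage wet mass = 0.069 × 214,410 = 14,794.3 kg.
Burnout mass m_f = stage dry + payload = 14,794.3 + 3,590 = 18,384.3 kg.
From the ideal rocket equation, Δv = v_e · ln(218,000/18,384.3) = 3010.0 × ln(11.86) = 3010.0 × 2.4730 ≈ 7444 m/s.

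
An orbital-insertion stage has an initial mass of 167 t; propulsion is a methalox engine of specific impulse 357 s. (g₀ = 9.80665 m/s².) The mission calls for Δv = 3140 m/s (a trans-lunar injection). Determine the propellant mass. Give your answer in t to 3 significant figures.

propellant mass ≈ 98.9 t

v_e = Isp · g₀ = 357 × 9.80665 = 3501.0 m/s.
By the Tsiolkovsky rocket equation, m₀/m_f = exp(Δv / v_e) = exp(3140 / 3501.0) = exp(0.8969) = 2.4520.
m_f = 167 / 2.4520 = 68.1077 t, so propellant = m₀ − m_f = 167 − 68.1077 = 98.8923 t.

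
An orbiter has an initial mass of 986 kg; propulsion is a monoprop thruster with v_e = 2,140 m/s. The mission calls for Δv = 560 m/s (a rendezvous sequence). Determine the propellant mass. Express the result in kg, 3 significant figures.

propellant mass ≈ 227 kg

By the Tsiolkovsky rocket equation, m₀/m_f = exp(Δv / v_e) = exp(560 / 2140.0) = exp(0.2617) = 1.2991.
m_f = 986 / 1.2991 = 758.987 kg, so propellant = m₀ − m_f = 986 − 758.987 = 227.013 kg.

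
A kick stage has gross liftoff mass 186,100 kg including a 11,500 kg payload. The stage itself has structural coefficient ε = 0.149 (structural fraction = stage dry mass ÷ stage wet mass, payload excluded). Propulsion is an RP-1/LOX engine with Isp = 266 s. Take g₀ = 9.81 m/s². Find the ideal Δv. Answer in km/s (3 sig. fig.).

Stage wet mass = m₀ − payload = 186,100 − 11,500 = 174,600 kg.
Stage dry mass = ε × stage wet mass = 0.149 × 174,600 = 26,015.4 kg.
Burnout mass m_f = stage dry + payload = 26,015.4 + 11,500 = 37,515.4 kg.
v_e = Isp · g₀ = 266 × 9.81 = 2609.5 m/s.
Δv = v_e · ln(186,100/37,515.4) = 2609.5 × ln(4.961) = 2609.5 × 1.6015 ≈ 4179 m/s.

Δv ≈ 4.18 km/s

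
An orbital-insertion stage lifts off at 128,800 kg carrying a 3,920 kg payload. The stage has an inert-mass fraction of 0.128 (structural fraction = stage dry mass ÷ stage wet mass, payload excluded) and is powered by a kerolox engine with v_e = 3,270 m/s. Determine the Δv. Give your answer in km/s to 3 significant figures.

Stage wet mass = m₀ − payload = 128,800 − 3,920 = 124,880 kg.
Stage dry mass = ε × stage wet mass = 0.128 × 124,880 = 15,984.6 kg.
Burnout mass m_f = stage dry + payload = 15,984.6 + 3,920 = 19,904.6 kg.
From the ideal rocket equation, Δv = v_e · ln(128,800/19,904.6) = 3270.0 × ln(6.471) = 3270.0 × 1.8673 ≈ 6106 m/s.

Δv ≈ 6.11 km/s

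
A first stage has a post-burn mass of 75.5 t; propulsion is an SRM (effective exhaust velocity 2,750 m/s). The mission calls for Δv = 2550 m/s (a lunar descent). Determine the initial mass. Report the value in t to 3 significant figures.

Using Δv = v_e ln(m₀/m_f): m₀/m_f = exp(Δv / v_e) = exp(2550 / 2750.0) = exp(0.9273) = 2.5276.
m₀ = m_f × 2.5276 = 75.5 × 2.5276 = 190.834 t.

initial mass ≈ 191 t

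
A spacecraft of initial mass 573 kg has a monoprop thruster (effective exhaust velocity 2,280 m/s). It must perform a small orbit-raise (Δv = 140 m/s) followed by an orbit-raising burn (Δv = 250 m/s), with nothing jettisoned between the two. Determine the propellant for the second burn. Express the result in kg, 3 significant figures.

After the first burn: m = 573 × exp(−140/2280.0) = 573 × 0.94044 = 538.872 kg.
After the second burn: m = 538.872 × exp(−250/2280.0) = 538.872 × 0.89615 = 482.91 kg.
Second-burn propellant = 538.872 − 482.91 = 55.962 kg.

propellant for the second burn ≈ 56.0 kg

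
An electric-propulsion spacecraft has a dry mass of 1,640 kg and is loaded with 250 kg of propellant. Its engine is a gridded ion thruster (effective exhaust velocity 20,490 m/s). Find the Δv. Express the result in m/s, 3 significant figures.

Δv ≈ 2910 m/s

m₀ = m_dry + m_prop = 1,640 + 250 = 1,890 kg.
Δv = v_e · ln(m₀/m_f) = 20490.0 × ln(1.152) = 20490.0 × 0.1419 ≈ 2907.1 m/s.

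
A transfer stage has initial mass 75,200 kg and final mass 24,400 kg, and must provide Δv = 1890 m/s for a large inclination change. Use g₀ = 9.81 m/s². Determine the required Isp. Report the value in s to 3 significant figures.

ln(m₀/m_f) = ln(75200/24400) = ln(3.082) = 1.1256.
Rocket equation: v_e = Δv / ln(m₀/m_f) = 1890 / 1.1256 = 1679.2 m/s.
Isp = v_e / g₀ = 1679.2 / 9.81 = 171.2 s.

Isp ≈ 171 s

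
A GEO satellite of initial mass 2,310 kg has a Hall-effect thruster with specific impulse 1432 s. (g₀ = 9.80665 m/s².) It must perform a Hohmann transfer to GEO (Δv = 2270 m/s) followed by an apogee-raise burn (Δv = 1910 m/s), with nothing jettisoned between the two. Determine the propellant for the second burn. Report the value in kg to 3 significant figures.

propellant for the second burn ≈ 250 kg

v_e = Isp · g₀ = 1432 × 9.80665 = 14043.1 m/s.
After the first burn: m = 2310 × exp(−2270/14043.1) = 2310 × 0.85074 = 1,965.21 kg.
After the second burn: m = 1,965.21 × exp(−1910/14043.1) = 1,965.21 × 0.87283 = 1,715.29 kg.
Second-burn propellant = 1,965.21 − 1,715.29 = 249.92 kg.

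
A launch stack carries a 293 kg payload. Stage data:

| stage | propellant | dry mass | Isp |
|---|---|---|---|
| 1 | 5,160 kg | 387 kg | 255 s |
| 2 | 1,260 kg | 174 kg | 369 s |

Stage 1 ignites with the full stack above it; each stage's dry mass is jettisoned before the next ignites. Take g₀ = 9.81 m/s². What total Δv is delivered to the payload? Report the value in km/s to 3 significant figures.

Δv ≈ 7.83 km/s

Ignition mass of stage 1 = 5,160+387 + 1,260+174 + 293 = 7,274 kg.
Stage 1: m₀ = 7,274 kg, m_f = 7,274 − 5,160 = 2,114 kg; Δv = 255×9.81×ln(3.441) = 2501.6×1.2357 ≈ 3091 m/s.
Stage 2: m₀ = 1,727 kg, m_f = 1,727 − 1,260 = 467 kg; Δv = 369×9.81×ln(3.698) = 3619.9×1.3078 ≈ 4734 m/s.
Total Δv = 3091 + 4734 = 7825 m/s.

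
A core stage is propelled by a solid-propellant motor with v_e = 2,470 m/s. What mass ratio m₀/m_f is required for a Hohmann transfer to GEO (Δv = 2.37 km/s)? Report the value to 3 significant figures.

Rocket equation: m₀/m_f = exp(Δv / v_e) = exp(2370 / 2470.0) = exp(0.9595) = 2.6104.

mass ratio ≈ 2.61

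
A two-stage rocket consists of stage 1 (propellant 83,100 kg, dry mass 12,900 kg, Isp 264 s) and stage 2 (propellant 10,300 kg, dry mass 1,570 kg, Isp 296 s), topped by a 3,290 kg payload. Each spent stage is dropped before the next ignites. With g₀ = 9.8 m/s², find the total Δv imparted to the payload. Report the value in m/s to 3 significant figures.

Δv ≈ 6860 m/s

Ignition mass of stage 1 = 83,100+12,900 + 10,300+1,570 + 3,290 = 111,160 kg.
Stage 1: m₀ = 111,160 kg, m_f = 111,160 − 83,100 = 28,060 kg; Δv = 264×9.8×ln(3.962) = 2587.2×1.3766 ≈ 3562 m/s.
Stage 2: m₀ = 15,160 kg, m_f = 15,160 − 10,300 = 4,860 kg; Δv = 296×9.8×ln(3.119) = 2900.8×1.1376 ≈ 3300 m/s.
Total Δv = 3562 + 3300 = 6862 m/s.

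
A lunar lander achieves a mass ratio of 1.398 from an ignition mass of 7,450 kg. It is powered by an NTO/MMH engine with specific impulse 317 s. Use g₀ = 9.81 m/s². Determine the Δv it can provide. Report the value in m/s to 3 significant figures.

Δv ≈ 1040 m/s

v_e = Isp · g₀ = 317 × 9.81 = 3109.8 m/s.
Using Δv = v_e ln(m₀/m_f): Δv = v_e · ln(1.398) = 3109.8 × 0.3350 ≈ 1041.9 m/s.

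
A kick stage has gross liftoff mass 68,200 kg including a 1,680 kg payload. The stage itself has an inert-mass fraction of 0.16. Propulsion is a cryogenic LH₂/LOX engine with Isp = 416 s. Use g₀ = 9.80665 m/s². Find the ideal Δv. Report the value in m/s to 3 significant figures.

Stage wet mass = m₀ − payload = 68,200 − 1,680 = 66,520 kg.
Stage dry mass = ε × stage wet mass = 0.16 × 66,520 = 10,643.2 kg.
Burnout mass m_f = stage dry + payload = 10,643.2 + 1,680 = 12,323.2 kg.
v_e = Isp · g₀ = 416 × 9.80665 = 4079.6 m/s.
By the Tsiolkovsky rocket equation, Δv = v_e · ln(68,200/12,323.2) = 4079.6 × ln(5.534) = 4079.6 × 1.7110 ≈ 6980 m/s.

Δv ≈ 6980 m/s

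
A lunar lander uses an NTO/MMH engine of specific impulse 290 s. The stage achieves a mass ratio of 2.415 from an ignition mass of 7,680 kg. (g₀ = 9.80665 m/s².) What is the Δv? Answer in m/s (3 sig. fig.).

v_e = Isp · g₀ = 290 × 9.80665 = 2843.9 m/s.
From the ideal rocket equation, Δv = v_e · ln(2.415) = 2843.9 × 0.8817 ≈ 2507.5 m/s.

Δv ≈ 2510 m/s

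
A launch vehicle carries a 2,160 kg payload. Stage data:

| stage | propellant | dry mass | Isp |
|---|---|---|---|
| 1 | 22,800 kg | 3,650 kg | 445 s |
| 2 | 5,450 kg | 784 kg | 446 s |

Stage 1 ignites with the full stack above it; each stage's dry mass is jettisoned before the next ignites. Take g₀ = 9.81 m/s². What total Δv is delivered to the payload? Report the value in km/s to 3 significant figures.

Δv ≈ 9.22 km/s

Ignition mass of stage 1 = 22,800+3,650 + 5,450+784 + 2,160 = 34,844 kg.
Stage 1: m₀ = 34,844 kg, m_f = 34,844 − 22,800 = 12,044 kg; Δv = 445×9.81×ln(2.893) = 4365.4×1.0623 ≈ 4637 m/s.
Stage 2: m₀ = 8,394 kg, m_f = 8,394 − 5,450 = 2,944 kg; Δv = 446×9.81×ln(2.851) = 4375.3×1.0477 ≈ 4584 m/s.
Total Δv = 4637 + 4584 = 9221 m/s.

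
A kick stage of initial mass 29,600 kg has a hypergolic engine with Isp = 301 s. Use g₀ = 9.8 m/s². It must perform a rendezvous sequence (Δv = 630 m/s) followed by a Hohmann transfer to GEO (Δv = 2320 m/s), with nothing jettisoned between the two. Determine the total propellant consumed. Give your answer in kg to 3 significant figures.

total propellant consumed ≈ 18700 kg

v_e = Isp · g₀ = 301 × 9.8 = 2949.8 m/s.
After the first burn: m = 29600 × exp(−630/2949.8) = 29600 × 0.80769 = 23,907.6 kg.
After the second burn: m = 23,907.6 × exp(−2320/2949.8) = 23,907.6 × 0.45544 = 10,888.5 kg.
Total propellant = m₀ − m_final = 29600 − 10,888.5 = 18,711.5 kg.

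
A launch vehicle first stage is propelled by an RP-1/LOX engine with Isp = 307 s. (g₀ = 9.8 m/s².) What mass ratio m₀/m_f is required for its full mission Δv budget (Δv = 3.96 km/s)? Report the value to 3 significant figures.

v_e = Isp · g₀ = 307 × 9.8 = 3008.6 m/s.
From the ideal rocket equation, m₀/m_f = exp(Δv / v_e) = exp(3960 / 3008.6) = exp(1.3162) = 3.7293.

mass ratio ≈ 3.73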